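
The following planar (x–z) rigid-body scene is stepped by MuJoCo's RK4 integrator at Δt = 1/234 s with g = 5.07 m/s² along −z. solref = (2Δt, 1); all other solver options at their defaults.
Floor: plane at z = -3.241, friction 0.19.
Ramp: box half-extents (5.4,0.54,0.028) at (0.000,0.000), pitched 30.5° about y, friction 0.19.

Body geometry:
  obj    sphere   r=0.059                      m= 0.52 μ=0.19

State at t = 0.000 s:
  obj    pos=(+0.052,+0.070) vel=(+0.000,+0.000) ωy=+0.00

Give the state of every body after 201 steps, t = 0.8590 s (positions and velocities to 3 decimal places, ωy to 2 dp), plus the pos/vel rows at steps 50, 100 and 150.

State at t = 0.8590 s:
  obj    pos=(+0.637,-0.274) vel=(+1.360,-0.801) ωy=+26.75

Key-timestep trajectory:
   step    t(s)  obj.x    obj.z    obj.vx   obj.vz 
     50  0.2137   +0.088  +0.049  +0.339  -0.199
    100  0.4274   +0.197  -0.015  +0.677  -0.399
    150  0.6410   +0.378  -0.121  +1.015  -0.598


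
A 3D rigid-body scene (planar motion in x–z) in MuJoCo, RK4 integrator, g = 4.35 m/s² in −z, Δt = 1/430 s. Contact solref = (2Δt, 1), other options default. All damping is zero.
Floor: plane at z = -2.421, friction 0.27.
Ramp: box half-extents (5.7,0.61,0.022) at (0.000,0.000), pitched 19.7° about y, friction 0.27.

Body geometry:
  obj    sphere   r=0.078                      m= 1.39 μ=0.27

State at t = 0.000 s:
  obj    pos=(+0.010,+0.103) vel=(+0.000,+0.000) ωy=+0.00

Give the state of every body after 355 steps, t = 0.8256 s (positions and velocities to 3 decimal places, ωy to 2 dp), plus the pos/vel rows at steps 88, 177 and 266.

State at t = 0.8256 s:
  obj    pos=(+0.346,-0.018) vel=(+0.814,-0.292) ωy=+11.09

Key-timestep trajectory:
   step    t(s)  obj.x    obj.z    obj.vx   obj.vz 
     88  0.2047   +0.031  +0.095  +0.202  -0.072
    177  0.4116   +0.093  +0.073  +0.406  -0.145
    266  0.6186   +0.199  +0.035  +0.610  -0.218


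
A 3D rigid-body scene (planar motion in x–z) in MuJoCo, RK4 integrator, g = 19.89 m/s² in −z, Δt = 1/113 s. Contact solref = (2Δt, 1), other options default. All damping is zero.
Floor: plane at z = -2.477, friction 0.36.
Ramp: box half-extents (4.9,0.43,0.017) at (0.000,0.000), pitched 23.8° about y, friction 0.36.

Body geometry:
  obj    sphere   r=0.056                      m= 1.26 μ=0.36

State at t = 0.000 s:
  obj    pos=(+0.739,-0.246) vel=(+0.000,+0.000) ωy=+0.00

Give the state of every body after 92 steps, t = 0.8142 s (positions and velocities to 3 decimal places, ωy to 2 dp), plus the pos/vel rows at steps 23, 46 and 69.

State at t = 0.8142 s:
  obj    pos=(+2.477,-1.013) vel=(+4.270,-1.883) ωy=+83.33

Key-timestep trajectory:
   step    t(s)  obj.x    obj.z    obj.vx   obj.vz 
     23  0.2035   +0.848  -0.294  +1.068  -0.471
     46  0.4071   +1.174  -0.438  +2.135  -0.942
     69  0.6106   +1.717  -0.678  +3.203  -1.413


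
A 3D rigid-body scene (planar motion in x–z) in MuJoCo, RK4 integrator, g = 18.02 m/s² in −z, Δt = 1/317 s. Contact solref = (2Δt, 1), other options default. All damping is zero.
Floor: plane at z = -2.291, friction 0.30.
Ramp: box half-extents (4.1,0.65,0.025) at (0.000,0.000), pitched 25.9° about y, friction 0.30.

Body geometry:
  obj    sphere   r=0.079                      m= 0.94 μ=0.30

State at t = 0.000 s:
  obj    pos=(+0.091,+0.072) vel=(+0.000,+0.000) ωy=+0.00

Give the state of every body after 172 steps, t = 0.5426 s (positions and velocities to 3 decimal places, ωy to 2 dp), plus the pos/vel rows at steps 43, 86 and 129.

State at t = 0.5426 s:
  obj    pos=(+0.835,-0.290) vel=(+2.744,-1.333) ωy=+38.61

Key-timestep trajectory:
   step    t(s)  obj.x    obj.z    obj.vx   obj.vz 
     43  0.1356   +0.137  +0.049  +0.686  -0.333
     86  0.2713   +0.277  -0.019  +1.372  -0.666
    129  0.4069   +0.510  -0.132  +2.058  -0.999


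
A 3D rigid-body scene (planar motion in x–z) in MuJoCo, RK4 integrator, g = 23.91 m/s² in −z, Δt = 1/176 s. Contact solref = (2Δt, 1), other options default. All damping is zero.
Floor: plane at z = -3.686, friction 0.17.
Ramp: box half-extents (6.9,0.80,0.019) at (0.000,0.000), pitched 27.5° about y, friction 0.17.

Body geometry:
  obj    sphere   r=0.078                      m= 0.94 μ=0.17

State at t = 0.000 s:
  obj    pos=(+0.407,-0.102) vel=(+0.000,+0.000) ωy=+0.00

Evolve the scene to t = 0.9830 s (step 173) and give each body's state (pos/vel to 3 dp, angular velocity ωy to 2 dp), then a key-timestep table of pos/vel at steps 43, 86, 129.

State at t = 0.9830 s:
  obj    pos=(+3.787,-1.862) vel=(+6.876,-3.580) ωy=+99.34

Key-timestep trajectory:
   step    t(s)  obj.x    obj.z    obj.vx   obj.vz 
     43  0.2443   +0.616  -0.211  +1.710  -0.890
     86  0.4886   +1.242  -0.537  +3.419  -1.780
    129  0.7330   +2.286  -1.081  +5.128  -2.669


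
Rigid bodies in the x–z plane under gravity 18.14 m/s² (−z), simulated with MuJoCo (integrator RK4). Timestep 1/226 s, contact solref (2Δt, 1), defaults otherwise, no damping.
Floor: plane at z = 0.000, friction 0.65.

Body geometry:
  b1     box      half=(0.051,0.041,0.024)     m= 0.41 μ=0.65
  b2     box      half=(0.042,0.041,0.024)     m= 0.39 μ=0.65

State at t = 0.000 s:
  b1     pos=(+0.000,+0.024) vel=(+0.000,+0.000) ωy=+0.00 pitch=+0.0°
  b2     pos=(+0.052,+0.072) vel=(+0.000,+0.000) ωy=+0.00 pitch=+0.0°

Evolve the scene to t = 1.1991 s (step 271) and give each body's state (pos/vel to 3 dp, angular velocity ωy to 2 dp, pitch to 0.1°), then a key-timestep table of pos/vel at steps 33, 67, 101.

State at t = 1.1991 s:
  b1     pos=(+0.000,+0.024) vel=(+0.000,+0.000) ωy=+0.00 pitch=+0.0°
  b2     pos=(+0.158,+0.024) vel=(+0.000,+0.000) ωy=+0.00 pitch=+180.0°

Key-timestep trajectory:
   step    t(s)  b1.x    b1.z    b1.vx   b1.vz   b2.x    b2.z    b2.vx   b2.vz 
     33  0.1460   +0.000  +0.024  +0.000  +0.000   +0.058  +0.071  +0.119  -0.034
     67  0.2965   +0.000  +0.024  +0.000  +0.000   +0.101  +0.046  +0.254  +0.091
    101  0.4469   +0.000  +0.024  +0.000  +0.000   +0.130  +0.046  +0.299  -0.113


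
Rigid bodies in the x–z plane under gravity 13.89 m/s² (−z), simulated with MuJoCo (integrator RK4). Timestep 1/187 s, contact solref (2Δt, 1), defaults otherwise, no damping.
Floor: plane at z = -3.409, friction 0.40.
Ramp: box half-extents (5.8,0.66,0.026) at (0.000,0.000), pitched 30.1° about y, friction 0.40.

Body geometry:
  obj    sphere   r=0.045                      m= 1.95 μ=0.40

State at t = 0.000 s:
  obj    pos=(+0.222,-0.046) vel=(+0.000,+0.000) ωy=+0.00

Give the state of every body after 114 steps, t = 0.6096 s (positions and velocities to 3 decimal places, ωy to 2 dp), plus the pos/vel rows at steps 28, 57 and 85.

State at t = 0.6096 s:
  obj    pos=(+1.022,-0.510) vel=(+2.624,-1.521) ωy=+67.39

Key-timestep trajectory:
   step    t(s)  obj.x    obj.z    obj.vx   obj.vz 
     28  0.1497   +0.270  -0.075  +0.645  -0.374
     57  0.3048   +0.422  -0.163  +1.312  -0.761
     85  0.4545   +0.667  -0.304  +1.957  -1.134


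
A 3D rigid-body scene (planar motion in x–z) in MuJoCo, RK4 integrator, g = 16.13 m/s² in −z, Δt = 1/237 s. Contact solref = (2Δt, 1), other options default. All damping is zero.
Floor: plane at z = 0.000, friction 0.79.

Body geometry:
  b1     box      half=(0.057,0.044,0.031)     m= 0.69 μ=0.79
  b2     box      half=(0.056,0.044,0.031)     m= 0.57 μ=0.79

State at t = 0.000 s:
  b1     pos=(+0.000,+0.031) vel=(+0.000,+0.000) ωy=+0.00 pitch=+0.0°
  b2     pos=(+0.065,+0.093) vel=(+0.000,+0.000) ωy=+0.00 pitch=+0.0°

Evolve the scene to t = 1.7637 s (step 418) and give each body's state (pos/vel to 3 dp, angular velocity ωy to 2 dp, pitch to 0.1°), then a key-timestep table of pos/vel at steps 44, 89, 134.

State at t = 1.7637 s:
  b1     pos=(+0.000,+0.031) vel=(+0.000,+0.000) ωy=+0.00 pitch=+0.0°
  b2     pos=(+0.118,+0.056) vel=(+0.000,+0.000) ωy=+0.00 pitch=+90.0°

Key-timestep trajectory:
   step    t(s)  b1.x    b1.z    b1.vx   b1.vz   b2.x    b2.z    b2.vx   b2.vz 
     44  0.1857   +0.000  +0.031  +0.000  +0.000   +0.098  +0.062  +0.469  +0.014
     89  0.3755   +0.000  +0.031  +0.000  +0.000   +0.136  +0.063  -0.071  -0.015
    134  0.5654   +0.000  +0.031  +0.000  +0.000   +0.116  +0.057  +0.202  -0.102


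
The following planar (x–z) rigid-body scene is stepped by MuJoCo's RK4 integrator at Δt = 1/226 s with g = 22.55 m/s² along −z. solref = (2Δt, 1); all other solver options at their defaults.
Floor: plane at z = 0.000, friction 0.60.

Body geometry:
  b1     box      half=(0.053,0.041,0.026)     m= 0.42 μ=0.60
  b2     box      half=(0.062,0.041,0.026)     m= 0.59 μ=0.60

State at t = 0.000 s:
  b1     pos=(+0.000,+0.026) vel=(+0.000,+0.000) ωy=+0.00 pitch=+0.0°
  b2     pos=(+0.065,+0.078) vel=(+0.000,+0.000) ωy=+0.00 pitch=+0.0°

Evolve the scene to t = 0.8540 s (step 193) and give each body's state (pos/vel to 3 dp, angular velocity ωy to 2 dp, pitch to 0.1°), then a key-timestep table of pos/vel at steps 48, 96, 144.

State at t = 0.8540 s:
  b1     pos=(-0.001,+0.026) vel=(-0.001,+0.000) ωy=+0.00 pitch=+0.0°
  b2     pos=(+0.079,+0.062) vel=(+0.000,-0.001) ωy=-0.02 pitch=+44.9°

Key-timestep trajectory:
   step    t(s)  b1.x    b1.z    b1.vx   b1.vz   b2.x    b2.z    b2.vx   b2.vz 
     48  0.2124   +0.000  +0.026  +0.000  +0.000   +0.085  +0.065  -0.166  -0.048
     96  0.4248   -0.001  +0.026  -0.001  +0.000   +0.079  +0.062  +0.000  -0.001
    144  0.6372   -0.001  +0.026  -0.001  +0.000   +0.079  +0.062  +0.000  -0.001


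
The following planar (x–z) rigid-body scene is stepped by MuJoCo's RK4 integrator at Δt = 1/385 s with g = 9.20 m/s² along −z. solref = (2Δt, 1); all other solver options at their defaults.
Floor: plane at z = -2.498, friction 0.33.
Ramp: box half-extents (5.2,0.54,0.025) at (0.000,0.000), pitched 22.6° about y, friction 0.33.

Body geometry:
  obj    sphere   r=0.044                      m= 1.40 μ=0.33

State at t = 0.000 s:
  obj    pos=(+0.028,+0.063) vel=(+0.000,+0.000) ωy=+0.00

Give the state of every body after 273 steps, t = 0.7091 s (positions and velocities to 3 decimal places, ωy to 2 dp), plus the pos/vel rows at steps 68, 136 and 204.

State at t = 0.7091 s:
  obj    pos=(+0.614,-0.181) vel=(+1.653,-0.688) ωy=+40.69

Key-timestep trajectory:
   step    t(s)  obj.x    obj.z    obj.vx   obj.vz 
     68  0.1766   +0.064  +0.048  +0.412  -0.171
    136  0.3532   +0.174  +0.003  +0.824  -0.343
    204  0.5299   +0.355  -0.073  +1.235  -0.514


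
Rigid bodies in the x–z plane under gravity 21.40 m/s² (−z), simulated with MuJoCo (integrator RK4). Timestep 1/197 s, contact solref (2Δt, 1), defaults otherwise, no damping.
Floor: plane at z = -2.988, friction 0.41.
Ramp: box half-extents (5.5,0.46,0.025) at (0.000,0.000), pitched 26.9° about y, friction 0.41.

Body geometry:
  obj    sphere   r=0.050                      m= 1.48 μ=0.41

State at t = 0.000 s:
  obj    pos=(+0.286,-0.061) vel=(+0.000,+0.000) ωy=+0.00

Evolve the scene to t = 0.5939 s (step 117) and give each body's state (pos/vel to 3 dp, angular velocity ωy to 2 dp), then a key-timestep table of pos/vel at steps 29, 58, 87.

State at t = 0.5939 s:
  obj    pos=(+1.374,-0.613) vel=(+3.663,-1.858) ωy=+82.13

Key-timestep trajectory:
   step    t(s)  obj.x    obj.z    obj.vx   obj.vz 
     29  0.1472   +0.353  -0.095  +0.908  -0.461
     58  0.2944   +0.553  -0.197  +1.816  -0.921
     87  0.4416   +0.888  -0.366  +2.724  -1.382


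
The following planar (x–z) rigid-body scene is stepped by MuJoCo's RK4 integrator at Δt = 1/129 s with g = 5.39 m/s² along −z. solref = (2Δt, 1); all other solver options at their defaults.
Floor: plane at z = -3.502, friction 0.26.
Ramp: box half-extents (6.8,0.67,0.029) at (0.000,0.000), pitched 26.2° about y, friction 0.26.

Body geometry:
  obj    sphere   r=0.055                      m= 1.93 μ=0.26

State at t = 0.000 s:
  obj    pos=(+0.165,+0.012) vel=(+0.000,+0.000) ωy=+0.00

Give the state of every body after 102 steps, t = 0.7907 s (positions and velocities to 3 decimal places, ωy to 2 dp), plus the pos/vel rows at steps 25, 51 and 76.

State at t = 0.7907 s:
  obj    pos=(+0.642,-0.222) vel=(+1.206,-0.593) ωy=+24.43

Key-timestep trajectory:
   step    t(s)  obj.x    obj.z    obj.vx   obj.vz 
     25  0.1938   +0.194  -0.002  +0.296  -0.145
     51  0.3953   +0.284  -0.046  +0.603  -0.297
     76  0.5891   +0.430  -0.118  +0.899  -0.442


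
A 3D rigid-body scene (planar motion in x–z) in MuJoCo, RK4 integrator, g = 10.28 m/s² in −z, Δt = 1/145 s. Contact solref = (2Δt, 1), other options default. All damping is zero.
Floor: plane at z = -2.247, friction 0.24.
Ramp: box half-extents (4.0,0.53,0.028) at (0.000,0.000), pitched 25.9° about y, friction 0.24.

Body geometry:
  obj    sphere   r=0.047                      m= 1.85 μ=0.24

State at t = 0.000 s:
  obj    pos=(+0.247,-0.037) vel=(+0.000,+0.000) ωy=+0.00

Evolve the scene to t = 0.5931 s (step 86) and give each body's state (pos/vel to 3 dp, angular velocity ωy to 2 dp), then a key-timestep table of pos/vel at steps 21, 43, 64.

State at t = 0.5931 s:
  obj    pos=(+0.755,-0.283) vel=(+1.711,-0.831) ωy=+40.45

Key-timestep trajectory:
   step    t(s)  obj.x    obj.z    obj.vx   obj.vz 
     21  0.1448   +0.277  -0.051  +0.418  -0.203
     43  0.2966   +0.374  -0.098  +0.856  -0.416
     64  0.4414   +0.528  -0.173  +1.274  -0.618


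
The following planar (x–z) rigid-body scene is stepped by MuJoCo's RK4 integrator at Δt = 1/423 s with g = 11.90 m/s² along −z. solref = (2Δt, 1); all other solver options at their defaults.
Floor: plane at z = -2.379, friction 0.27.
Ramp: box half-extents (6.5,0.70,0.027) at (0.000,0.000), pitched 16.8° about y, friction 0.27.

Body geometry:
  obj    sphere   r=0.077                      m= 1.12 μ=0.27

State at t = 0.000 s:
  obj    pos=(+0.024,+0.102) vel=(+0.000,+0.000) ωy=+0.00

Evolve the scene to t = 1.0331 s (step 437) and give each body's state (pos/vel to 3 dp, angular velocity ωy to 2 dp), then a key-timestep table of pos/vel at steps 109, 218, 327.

State at t = 1.0331 s:
  obj    pos=(+1.279,-0.278) vel=(+2.430,-0.734) ωy=+32.96

Key-timestep trajectory:
   step    t(s)  obj.x    obj.z    obj.vx   obj.vz 
    109  0.2577   +0.102  +0.078  +0.606  -0.183
    218  0.5154   +0.336  +0.007  +1.212  -0.366
    327  0.7730   +0.727  -0.111  +1.818  -0.549


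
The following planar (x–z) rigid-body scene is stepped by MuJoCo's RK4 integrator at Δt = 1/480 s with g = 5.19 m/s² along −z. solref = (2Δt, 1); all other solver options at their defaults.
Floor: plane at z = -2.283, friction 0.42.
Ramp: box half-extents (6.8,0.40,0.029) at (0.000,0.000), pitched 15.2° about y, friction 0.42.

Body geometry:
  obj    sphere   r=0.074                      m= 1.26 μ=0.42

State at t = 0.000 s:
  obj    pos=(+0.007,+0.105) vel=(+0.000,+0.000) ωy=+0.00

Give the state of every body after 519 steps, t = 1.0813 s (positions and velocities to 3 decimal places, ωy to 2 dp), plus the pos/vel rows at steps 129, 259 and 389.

State at t = 1.0813 s:
  obj    pos=(+0.555,-0.044) vel=(+1.014,-0.276) ωy=+14.20

Key-timestep trajectory:
   step    t(s)  obj.x    obj.z    obj.vx   obj.vz 
    129  0.2687   +0.041  +0.096  +0.252  -0.068
    259  0.5396   +0.144  +0.068  +0.506  -0.138
    389  0.8104   +0.315  +0.021  +0.760  -0.207


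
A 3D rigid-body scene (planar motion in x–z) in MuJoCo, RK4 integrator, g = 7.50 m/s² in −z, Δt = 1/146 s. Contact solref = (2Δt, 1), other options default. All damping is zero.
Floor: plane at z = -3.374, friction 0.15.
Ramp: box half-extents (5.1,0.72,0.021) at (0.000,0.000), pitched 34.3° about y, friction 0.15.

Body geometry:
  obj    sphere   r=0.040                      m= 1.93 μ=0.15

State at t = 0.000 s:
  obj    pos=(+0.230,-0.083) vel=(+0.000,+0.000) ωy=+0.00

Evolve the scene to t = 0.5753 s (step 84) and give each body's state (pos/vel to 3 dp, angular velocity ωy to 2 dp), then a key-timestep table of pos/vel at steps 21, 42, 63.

State at t = 0.5753 s:
  obj    pos=(+0.681,-0.391) vel=(+1.567,-1.070) ωy=+33.39

Key-timestep trajectory:
   step    t(s)  obj.x    obj.z    obj.vx   obj.vz 
     21  0.1438   +0.258  -0.102  +0.389  -0.273
     42  0.2877   +0.343  -0.160  +0.778  -0.546
     63  0.4315   +0.484  -0.256  +1.183  -0.785


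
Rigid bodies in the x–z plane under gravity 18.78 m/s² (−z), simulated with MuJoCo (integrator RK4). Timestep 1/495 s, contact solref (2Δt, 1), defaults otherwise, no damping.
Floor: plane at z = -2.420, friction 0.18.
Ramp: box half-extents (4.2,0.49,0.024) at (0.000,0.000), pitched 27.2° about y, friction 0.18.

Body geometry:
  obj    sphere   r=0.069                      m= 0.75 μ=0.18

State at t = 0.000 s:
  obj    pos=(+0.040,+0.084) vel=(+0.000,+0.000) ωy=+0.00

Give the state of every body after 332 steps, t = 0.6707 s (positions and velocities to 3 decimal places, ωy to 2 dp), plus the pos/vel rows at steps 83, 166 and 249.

State at t = 0.6707 s:
  obj    pos=(+1.267,-0.546) vel=(+3.658,-1.880) ωy=+59.59

Key-timestep trajectory:
   step    t(s)  obj.x    obj.z    obj.vx   obj.vz 
     83  0.1677   +0.117  +0.045  +0.915  -0.470
    166  0.3354   +0.347  -0.074  +1.829  -0.940
    249  0.5030   +0.730  -0.271  +2.744  -1.410


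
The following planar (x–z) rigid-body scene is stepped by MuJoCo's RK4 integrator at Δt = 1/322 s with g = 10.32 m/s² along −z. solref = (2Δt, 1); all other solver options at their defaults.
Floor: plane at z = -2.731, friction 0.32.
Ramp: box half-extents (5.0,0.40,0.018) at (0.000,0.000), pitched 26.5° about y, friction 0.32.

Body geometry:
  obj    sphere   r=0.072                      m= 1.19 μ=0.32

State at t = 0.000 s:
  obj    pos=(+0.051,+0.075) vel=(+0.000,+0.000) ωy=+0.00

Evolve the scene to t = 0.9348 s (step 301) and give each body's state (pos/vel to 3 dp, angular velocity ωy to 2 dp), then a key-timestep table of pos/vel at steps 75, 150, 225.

State at t = 0.9348 s:
  obj    pos=(+1.337,-0.566) vel=(+2.752,-1.372) ωy=+42.70

Key-timestep trajectory:
   step    t(s)  obj.x    obj.z    obj.vx   obj.vz 
     75  0.2329   +0.131  +0.035  +0.686  -0.342
    150  0.4658   +0.370  -0.084  +1.371  -0.684
    225  0.6988   +0.770  -0.283  +2.057  -1.026


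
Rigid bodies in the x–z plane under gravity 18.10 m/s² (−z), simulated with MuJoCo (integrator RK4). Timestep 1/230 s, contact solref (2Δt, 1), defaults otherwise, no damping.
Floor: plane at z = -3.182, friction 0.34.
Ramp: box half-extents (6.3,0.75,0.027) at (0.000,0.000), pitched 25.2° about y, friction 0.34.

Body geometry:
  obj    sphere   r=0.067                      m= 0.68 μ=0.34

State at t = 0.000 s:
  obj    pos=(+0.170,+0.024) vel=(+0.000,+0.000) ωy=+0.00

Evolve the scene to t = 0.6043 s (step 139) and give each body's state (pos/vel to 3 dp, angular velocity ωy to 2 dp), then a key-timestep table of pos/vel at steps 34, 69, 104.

State at t = 0.6043 s:
  obj    pos=(+1.080,-0.404) vel=(+3.010,-1.417) ωy=+49.64

Key-timestep trajectory:
   step    t(s)  obj.x    obj.z    obj.vx   obj.vz 
     34  0.1478   +0.224  -0.002  +0.737  -0.347
     69  0.3000   +0.394  -0.082  +1.494  -0.703
    104  0.4522   +0.679  -0.216  +2.252  -1.060


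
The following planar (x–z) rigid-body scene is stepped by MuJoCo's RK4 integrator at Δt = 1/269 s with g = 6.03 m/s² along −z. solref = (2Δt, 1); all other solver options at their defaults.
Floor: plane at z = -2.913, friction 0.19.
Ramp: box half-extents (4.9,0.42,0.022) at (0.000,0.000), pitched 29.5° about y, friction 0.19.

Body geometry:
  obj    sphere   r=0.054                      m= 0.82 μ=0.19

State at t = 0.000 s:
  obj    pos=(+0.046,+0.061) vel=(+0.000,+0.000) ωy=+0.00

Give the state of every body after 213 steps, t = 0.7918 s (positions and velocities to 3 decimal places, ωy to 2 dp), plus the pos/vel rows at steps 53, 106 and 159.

State at t = 0.7918 s:
  obj    pos=(+0.625,-0.266) vel=(+1.462,-0.827) ωy=+31.09

Key-timestep trajectory:
   step    t(s)  obj.x    obj.z    obj.vx   obj.vz 
     53  0.1970   +0.082  +0.041  +0.364  -0.206
    106  0.3941   +0.189  -0.020  +0.728  -0.412
    159  0.5911   +0.369  -0.121  +1.091  -0.617


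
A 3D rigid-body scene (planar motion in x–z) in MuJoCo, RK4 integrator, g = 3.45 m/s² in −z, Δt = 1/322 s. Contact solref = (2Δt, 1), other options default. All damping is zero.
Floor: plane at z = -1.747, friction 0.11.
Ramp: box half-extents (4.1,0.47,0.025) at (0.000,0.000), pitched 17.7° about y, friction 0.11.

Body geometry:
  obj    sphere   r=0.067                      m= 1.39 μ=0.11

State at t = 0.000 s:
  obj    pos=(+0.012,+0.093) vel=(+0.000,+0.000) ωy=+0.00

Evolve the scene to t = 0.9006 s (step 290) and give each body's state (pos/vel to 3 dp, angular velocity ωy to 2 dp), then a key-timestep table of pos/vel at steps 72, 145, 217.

State at t = 0.9006 s:
  obj    pos=(+0.301,+0.000) vel=(+0.643,-0.205) ωy=+10.07

Key-timestep trajectory:
   step    t(s)  obj.x    obj.z    obj.vx   obj.vz 
     72  0.2236   +0.030  +0.087  +0.160  -0.051
    145  0.4503   +0.084  +0.070  +0.321  -0.103
    217  0.6739   +0.174  +0.041  +0.481  -0.154


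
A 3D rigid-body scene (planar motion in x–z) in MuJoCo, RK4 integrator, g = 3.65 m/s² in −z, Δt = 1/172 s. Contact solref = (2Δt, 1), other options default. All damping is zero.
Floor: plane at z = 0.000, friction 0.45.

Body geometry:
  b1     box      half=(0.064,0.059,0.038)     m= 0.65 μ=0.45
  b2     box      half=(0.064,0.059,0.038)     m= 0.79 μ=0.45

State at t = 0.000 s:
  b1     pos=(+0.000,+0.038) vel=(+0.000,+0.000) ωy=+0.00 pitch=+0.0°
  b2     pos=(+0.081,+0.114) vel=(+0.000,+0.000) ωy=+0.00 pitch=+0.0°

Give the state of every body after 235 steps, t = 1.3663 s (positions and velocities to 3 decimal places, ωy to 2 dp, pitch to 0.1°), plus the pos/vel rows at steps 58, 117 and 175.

State at t = 1.3663 s:
  b1     pos=(+0.000,+0.038) vel=(+0.000,+0.000) ωy=+0.00 pitch=+0.0°
  b2     pos=(+0.147,+0.064) vel=(+0.001,+0.001) ωy=+0.01 pitch=+90.0°

Key-timestep trajectory:
   step    t(s)  b1.x    b1.z    b1.vx   b1.vz   b2.x    b2.z    b2.vx   b2.vz 
     58  0.3372   +0.000  +0.038  +0.000  +0.000   +0.115  +0.073  +0.232  +0.043
    117  0.6802   +0.000  +0.038  +0.000  +0.000   +0.165  +0.072  -0.003  -0.001
    175  1.0174   +0.000  +0.038  +0.000  +0.000   +0.142  +0.067  +0.032  -0.016


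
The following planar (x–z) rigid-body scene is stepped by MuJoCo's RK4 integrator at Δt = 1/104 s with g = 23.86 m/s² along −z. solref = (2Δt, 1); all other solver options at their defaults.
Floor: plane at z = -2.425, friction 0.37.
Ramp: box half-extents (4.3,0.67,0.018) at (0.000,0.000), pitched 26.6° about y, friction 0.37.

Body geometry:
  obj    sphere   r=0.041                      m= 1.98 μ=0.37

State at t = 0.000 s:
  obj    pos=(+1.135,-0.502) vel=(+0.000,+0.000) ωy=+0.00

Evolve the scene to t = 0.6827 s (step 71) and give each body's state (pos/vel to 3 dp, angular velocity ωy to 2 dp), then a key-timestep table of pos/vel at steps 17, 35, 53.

State at t = 0.6827 s:
  obj    pos=(+2.724,-1.298) vel=(+4.656,-2.332) ωy=+127.03

Key-timestep trajectory:
   step    t(s)  obj.x    obj.z    obj.vx   obj.vz 
     17  0.1635   +1.226  -0.548  +1.115  -0.558
     35  0.3365   +1.521  -0.696  +2.295  -1.149
     53  0.5096   +2.021  -0.946  +3.476  -1.741


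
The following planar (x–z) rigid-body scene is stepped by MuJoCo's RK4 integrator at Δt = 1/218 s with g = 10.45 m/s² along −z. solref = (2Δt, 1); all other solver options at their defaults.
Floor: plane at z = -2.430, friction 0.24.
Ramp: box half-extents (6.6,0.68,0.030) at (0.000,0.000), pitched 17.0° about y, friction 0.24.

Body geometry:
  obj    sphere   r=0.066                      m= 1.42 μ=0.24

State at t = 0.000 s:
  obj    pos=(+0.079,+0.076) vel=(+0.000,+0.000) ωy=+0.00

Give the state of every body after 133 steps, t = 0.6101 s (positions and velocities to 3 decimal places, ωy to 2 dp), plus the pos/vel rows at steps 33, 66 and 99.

State at t = 0.6101 s:
  obj    pos=(+0.468,-0.043) vel=(+1.273,-0.389) ωy=+20.17

Key-timestep trajectory:
   step    t(s)  obj.x    obj.z    obj.vx   obj.vz 
     33  0.1514   +0.103  +0.069  +0.316  -0.097
     66  0.3028   +0.175  +0.047  +0.632  -0.193
     99  0.4541   +0.294  +0.010  +0.948  -0.290


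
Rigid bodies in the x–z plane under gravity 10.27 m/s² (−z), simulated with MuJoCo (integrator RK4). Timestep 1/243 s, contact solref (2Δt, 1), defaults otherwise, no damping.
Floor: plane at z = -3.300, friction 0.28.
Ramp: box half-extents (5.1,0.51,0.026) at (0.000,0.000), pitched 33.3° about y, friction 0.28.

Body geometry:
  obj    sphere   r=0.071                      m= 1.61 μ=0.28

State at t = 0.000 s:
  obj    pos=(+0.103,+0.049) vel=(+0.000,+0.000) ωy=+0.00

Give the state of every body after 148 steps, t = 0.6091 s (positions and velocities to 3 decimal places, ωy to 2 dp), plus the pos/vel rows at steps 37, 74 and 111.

State at t = 0.6091 s:
  obj    pos=(+0.727,-0.362) vel=(+2.050,-1.347) ωy=+34.54

Key-timestep trajectory:
   step    t(s)  obj.x    obj.z    obj.vx   obj.vz 
     37  0.1523   +0.142  +0.023  +0.513  -0.337
     74  0.3045   +0.259  -0.054  +1.025  -0.673
    111  0.4568   +0.454  -0.182  +1.538  -1.010


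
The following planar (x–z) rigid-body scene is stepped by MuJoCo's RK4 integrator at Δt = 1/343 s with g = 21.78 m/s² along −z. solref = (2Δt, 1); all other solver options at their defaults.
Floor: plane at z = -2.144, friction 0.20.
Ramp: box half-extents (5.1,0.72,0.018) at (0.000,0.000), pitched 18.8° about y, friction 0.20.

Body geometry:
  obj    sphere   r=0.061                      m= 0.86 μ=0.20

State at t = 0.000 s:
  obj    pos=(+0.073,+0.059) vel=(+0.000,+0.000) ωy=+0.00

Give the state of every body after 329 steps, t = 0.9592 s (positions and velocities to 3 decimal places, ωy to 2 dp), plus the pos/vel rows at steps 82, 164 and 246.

State at t = 0.9592 s:
  obj    pos=(+2.256,-0.685) vel=(+4.552,-1.550) ωy=+78.83

Key-timestep trajectory:
   step    t(s)  obj.x    obj.z    obj.vx   obj.vz 
     82  0.2391   +0.209  +0.012  +1.135  -0.386
    164  0.4781   +0.615  -0.126  +2.269  -0.773
    246  0.7172   +1.294  -0.357  +3.404  -1.159


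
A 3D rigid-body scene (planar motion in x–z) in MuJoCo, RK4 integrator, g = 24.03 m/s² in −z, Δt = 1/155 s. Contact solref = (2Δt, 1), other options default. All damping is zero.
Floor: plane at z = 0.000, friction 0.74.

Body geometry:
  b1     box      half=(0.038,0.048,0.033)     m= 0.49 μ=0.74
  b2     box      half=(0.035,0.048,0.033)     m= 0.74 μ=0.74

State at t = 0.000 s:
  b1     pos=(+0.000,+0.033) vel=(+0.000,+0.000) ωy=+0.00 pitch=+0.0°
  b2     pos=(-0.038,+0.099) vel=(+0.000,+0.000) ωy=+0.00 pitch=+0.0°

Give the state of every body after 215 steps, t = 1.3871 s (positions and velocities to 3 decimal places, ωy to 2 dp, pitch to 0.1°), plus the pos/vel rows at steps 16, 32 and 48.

State at t = 1.3871 s:
  b1     pos=(+0.000,+0.033) vel=(+0.000,+0.000) ωy=+0.00 pitch=+0.0°
  b2     pos=(-0.079,+0.035) vel=(+0.000,+0.000) ωy=+0.00 pitch=-90.0°

Key-timestep trajectory:
   step    t(s)  b1.x    b1.z    b1.vx   b1.vz   b2.x    b2.z    b2.vx   b2.vz 
     16  0.1032   +0.000  +0.033  +0.000  +0.000   -0.039  +0.099  -0.030  -0.001
     32  0.2065   +0.000  +0.033  +0.002  +0.000   -0.050  +0.097  -0.233  -0.084
     48  0.3097   +0.000  +0.033  +0.000  +0.000   -0.083  +0.028  +0.138  -0.096


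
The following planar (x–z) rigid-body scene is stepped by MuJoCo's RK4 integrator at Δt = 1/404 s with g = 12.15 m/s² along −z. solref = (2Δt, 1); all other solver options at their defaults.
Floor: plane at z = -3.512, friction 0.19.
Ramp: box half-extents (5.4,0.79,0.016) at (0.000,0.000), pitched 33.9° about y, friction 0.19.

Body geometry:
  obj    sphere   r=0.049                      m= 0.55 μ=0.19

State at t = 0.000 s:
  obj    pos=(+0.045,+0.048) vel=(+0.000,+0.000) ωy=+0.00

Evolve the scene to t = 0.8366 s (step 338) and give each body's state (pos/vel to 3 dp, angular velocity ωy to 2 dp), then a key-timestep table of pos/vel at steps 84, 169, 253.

State at t = 0.8366 s:
  obj    pos=(+1.458,-0.901) vel=(+3.379,-2.262) ωy=+81.80

Key-timestep trajectory:
   step    t(s)  obj.x    obj.z    obj.vx   obj.vz 
     84  0.2079   +0.132  -0.011  +0.840  -0.564
    169  0.4183   +0.398  -0.189  +1.689  -1.133
    253  0.6262   +0.837  -0.484  +2.529  -1.695


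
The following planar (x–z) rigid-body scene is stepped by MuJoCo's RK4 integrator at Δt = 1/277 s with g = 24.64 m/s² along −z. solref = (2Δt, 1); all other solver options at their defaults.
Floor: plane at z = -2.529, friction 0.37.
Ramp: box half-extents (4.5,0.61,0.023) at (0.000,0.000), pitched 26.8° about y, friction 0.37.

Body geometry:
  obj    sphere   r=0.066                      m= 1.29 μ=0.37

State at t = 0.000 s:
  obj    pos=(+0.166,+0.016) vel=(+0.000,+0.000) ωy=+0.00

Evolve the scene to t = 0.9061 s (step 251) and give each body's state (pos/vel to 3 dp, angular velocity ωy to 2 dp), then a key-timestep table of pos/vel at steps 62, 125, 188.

State at t = 0.9061 s:
  obj    pos=(+3.074,-1.453) vel=(+6.418,-3.242) ωy=+108.94

Key-timestep trajectory:
   step    t(s)  obj.x    obj.z    obj.vx   obj.vz 
     62  0.2238   +0.343  -0.074  +1.586  -0.801
    125  0.4513   +0.887  -0.348  +3.196  -1.615
    188  0.6787   +1.797  -0.808  +4.807  -2.428


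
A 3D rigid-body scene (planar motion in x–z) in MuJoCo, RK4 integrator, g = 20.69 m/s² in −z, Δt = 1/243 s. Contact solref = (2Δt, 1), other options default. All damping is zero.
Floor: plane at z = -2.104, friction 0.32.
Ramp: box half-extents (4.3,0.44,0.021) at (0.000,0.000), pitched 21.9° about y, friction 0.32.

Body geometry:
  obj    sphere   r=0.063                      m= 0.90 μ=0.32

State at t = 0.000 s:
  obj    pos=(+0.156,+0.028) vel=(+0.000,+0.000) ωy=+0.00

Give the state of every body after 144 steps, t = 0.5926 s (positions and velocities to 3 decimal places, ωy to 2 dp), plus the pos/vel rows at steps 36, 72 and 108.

State at t = 0.5926 s:
  obj    pos=(+1.054,-0.333) vel=(+3.031,-1.218) ωy=+51.84

Key-timestep trajectory:
   step    t(s)  obj.x    obj.z    obj.vx   obj.vz 
     36  0.1481   +0.212  +0.005  +0.758  -0.305
     72  0.2963   +0.381  -0.062  +1.516  -0.609
    108  0.4444   +0.661  -0.175  +2.273  -0.914


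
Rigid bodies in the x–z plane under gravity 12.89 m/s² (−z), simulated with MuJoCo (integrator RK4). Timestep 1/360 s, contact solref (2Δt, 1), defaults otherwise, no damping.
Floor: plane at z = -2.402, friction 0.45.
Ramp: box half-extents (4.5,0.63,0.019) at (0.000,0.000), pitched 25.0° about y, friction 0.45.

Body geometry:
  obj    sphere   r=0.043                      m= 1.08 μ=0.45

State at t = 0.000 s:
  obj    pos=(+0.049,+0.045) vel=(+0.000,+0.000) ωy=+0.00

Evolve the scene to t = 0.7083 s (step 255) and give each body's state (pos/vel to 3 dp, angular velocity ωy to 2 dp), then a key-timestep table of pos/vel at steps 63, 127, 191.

State at t = 0.7083 s:
  obj    pos=(+0.934,-0.367) vel=(+2.498,-1.165) ωy=+64.09

Key-timestep trajectory:
   step    t(s)  obj.x    obj.z    obj.vx   obj.vz 
     63  0.1750   +0.103  +0.020  +0.617  -0.288
    127  0.3528   +0.269  -0.057  +1.244  -0.580
    191  0.5306   +0.546  -0.186  +1.871  -0.872


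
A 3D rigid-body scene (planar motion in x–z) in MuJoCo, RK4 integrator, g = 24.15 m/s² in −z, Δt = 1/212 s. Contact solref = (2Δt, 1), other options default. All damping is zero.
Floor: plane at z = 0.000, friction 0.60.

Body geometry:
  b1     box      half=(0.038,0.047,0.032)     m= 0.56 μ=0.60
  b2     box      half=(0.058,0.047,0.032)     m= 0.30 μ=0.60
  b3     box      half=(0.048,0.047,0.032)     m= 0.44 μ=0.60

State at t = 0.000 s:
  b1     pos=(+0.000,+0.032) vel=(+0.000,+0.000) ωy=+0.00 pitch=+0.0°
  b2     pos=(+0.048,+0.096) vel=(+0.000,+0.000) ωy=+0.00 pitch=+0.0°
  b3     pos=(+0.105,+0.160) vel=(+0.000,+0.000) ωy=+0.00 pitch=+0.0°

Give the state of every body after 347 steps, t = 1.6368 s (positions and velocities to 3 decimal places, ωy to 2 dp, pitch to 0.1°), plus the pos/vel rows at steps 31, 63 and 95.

State at t = 1.6368 s:
  b1     pos=(+0.000,+0.032) vel=(+0.000,+0.000) ωy=+0.00 pitch=+0.0°
  b2     pos=(+0.104,+0.058) vel=(+0.000,+0.000) ωy=+0.00 pitch=+90.0°
  b3     pos=(+0.206,+0.048) vel=(+0.000,+0.000) ωy=+0.00 pitch=+90.0°

Key-timestep trajectory:
   step    t(s)  b1.x    b1.z    b1.vx   b1.vz   b2.x    b2.z    b2.vx   b2.vz   b3.x    b3.z    b3.vx   b3.vz 
     31  0.1462   +0.000  +0.032  +0.000  +0.000   +0.084  +0.063  +0.570  +0.015   +0.178  +0.053  +0.549  +0.222
     63  0.2972   +0.000  +0.032  +0.000  +0.000   +0.121  +0.064  -0.097  -0.023   +0.209  +0.050  -0.312  -0.172
     95  0.4481   +0.000  +0.032  +0.000  +0.000   +0.103  +0.059  +0.258  -0.157   +0.206  +0.048  +0.000  +0.000


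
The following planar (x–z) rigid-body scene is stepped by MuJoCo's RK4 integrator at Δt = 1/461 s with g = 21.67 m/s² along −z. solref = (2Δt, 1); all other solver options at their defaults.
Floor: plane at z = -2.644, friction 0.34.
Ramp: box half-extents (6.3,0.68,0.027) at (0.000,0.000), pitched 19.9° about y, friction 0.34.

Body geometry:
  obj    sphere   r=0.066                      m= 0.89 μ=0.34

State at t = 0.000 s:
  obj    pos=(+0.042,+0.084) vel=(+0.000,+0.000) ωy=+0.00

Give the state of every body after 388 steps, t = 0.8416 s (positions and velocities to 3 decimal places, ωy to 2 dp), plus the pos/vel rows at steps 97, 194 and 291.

State at t = 0.8416 s:
  obj    pos=(+1.797,-0.551) vel=(+4.170,-1.509) ωy=+67.18

Key-timestep trajectory:
   step    t(s)  obj.x    obj.z    obj.vx   obj.vz 
     97  0.2104   +0.152  +0.044  +1.042  -0.377
    194  0.4208   +0.481  -0.075  +2.085  -0.755
    291  0.6312   +1.029  -0.274  +3.127  -1.132


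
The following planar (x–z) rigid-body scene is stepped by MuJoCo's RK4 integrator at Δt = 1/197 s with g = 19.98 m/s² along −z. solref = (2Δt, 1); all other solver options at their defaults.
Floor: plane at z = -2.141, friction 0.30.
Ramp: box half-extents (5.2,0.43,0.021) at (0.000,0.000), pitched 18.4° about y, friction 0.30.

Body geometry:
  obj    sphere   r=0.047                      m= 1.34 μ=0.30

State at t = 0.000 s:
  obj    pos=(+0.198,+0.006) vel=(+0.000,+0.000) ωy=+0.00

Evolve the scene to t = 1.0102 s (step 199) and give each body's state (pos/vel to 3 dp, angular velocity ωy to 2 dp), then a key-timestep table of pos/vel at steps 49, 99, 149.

State at t = 1.0102 s:
  obj    pos=(+2.379,-0.720) vel=(+4.318,-1.436) ωy=+96.81

Key-timestep trajectory:
   step    t(s)  obj.x    obj.z    obj.vx   obj.vz 
     49  0.2487   +0.330  -0.038  +1.063  -0.354
     99  0.5025   +0.738  -0.174  +2.148  -0.715
    149  0.7563   +1.421  -0.401  +3.233  -1.075


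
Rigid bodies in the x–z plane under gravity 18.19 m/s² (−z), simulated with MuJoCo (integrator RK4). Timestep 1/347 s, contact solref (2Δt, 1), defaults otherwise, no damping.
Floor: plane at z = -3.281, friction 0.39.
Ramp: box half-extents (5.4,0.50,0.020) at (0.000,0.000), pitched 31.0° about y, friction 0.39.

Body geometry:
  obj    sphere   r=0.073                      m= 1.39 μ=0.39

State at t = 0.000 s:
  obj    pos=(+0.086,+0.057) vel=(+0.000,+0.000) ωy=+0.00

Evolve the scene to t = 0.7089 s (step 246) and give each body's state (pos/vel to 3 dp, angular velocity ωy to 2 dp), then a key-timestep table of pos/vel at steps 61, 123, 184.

State at t = 0.7089 s:
  obj    pos=(+1.528,-0.809) vel=(+4.067,-2.443) ωy=+64.98

Key-timestep trajectory:
   step    t(s)  obj.x    obj.z    obj.vx   obj.vz 
     61  0.1758   +0.175  +0.004  +1.009  -0.606
    123  0.3545   +0.446  -0.160  +2.033  -1.222
    184  0.5303   +0.892  -0.428  +3.042  -1.828


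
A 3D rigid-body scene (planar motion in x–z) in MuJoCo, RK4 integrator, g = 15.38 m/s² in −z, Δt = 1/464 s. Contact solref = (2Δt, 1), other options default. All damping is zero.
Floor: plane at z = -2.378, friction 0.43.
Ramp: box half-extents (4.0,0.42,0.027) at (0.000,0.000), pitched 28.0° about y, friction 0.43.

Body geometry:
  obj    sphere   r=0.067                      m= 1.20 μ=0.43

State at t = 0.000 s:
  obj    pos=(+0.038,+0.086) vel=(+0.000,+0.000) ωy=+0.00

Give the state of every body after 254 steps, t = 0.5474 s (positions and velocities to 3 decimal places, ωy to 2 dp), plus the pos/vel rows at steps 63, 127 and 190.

State at t = 0.5474 s:
  obj    pos=(+0.720,-0.277) vel=(+2.493,-1.325) ωy=+42.13

Key-timestep trajectory:
   step    t(s)  obj.x    obj.z    obj.vx   obj.vz 
     63  0.1358   +0.080  +0.064  +0.618  -0.329
    127  0.2737   +0.209  -0.005  +1.247  -0.663
    190  0.4095   +0.420  -0.117  +1.865  -0.992


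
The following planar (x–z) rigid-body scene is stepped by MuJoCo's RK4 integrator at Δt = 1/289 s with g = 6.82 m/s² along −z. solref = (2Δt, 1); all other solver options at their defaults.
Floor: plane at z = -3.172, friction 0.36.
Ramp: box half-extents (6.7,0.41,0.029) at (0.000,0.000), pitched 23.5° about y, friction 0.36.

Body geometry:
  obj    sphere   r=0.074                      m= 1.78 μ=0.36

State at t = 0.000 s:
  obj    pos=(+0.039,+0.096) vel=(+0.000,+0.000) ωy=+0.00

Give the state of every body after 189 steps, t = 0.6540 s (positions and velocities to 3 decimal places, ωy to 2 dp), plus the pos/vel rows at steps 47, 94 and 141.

State at t = 0.6540 s:
  obj    pos=(+0.420,-0.070) vel=(+1.165,-0.507) ωy=+17.16

Key-timestep trajectory:
   step    t(s)  obj.x    obj.z    obj.vx   obj.vz 
     47  0.1626   +0.062  +0.085  +0.290  -0.126
     94  0.3253   +0.133  +0.054  +0.579  -0.252
    141  0.4879   +0.251  +0.003  +0.869  -0.378


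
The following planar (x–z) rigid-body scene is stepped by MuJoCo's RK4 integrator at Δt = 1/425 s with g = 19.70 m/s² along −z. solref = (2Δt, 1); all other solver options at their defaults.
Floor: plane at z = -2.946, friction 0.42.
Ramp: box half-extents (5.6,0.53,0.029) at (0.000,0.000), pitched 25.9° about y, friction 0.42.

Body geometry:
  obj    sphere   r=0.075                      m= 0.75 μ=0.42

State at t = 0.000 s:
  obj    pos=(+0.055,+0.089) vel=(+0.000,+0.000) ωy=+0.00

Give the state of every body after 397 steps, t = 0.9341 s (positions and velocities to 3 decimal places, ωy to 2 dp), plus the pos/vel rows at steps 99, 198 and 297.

State at t = 0.9341 s:
  obj    pos=(+2.467,-1.082) vel=(+5.165,-2.508) ωy=+76.55

Key-timestep trajectory:
   step    t(s)  obj.x    obj.z    obj.vx   obj.vz 
     99  0.2329   +0.205  +0.016  +1.288  -0.625
    198  0.4659   +0.655  -0.202  +2.576  -1.251
    297  0.6988   +1.405  -0.567  +3.864  -1.876


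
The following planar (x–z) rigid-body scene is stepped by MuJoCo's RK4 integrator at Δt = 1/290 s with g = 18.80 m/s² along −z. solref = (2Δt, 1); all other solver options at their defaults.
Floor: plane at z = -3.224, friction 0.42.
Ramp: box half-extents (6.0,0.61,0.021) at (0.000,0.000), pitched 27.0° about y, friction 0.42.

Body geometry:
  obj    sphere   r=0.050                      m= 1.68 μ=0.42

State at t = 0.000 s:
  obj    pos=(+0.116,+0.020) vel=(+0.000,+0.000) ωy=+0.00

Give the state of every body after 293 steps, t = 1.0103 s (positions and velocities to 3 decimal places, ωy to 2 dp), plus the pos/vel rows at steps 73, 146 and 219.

State at t = 1.0103 s:
  obj    pos=(+2.889,-1.392) vel=(+5.488,-2.796) ωy=+123.18

Key-timestep trajectory:
   step    t(s)  obj.x    obj.z    obj.vx   obj.vz 
     73  0.2517   +0.288  -0.067  +1.367  -0.697
    146  0.5034   +0.805  -0.330  +2.735  -1.393
    219  0.7552   +1.665  -0.769  +4.102  -2.090


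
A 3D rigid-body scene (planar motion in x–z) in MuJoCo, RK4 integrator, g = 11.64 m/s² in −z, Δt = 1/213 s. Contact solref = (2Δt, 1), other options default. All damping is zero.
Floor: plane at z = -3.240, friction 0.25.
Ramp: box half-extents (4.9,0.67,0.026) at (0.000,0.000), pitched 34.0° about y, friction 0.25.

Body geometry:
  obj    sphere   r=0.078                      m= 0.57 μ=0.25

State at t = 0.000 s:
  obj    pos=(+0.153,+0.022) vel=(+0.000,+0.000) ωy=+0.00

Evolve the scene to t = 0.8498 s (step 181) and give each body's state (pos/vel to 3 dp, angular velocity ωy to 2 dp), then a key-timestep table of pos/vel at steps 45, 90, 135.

State at t = 0.8498 s:
  obj    pos=(+1.545,-0.917) vel=(+3.276,-2.209) ωy=+50.64

Key-timestep trajectory:
   step    t(s)  obj.x    obj.z    obj.vx   obj.vz 
     45  0.2113   +0.239  -0.036  +0.815  -0.550
     90  0.4225   +0.497  -0.210  +1.629  -1.099
    135  0.6338   +0.928  -0.500  +2.443  -1.648
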